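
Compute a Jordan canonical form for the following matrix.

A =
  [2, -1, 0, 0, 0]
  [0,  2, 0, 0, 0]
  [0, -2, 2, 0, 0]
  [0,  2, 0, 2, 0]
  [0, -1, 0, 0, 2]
J_2(2) ⊕ J_1(2) ⊕ J_1(2) ⊕ J_1(2)

The characteristic polynomial is
  det(x·I − A) = x^5 - 10*x^4 + 40*x^3 - 80*x^2 + 80*x - 32 = (x - 2)^5

Eigenvalues and multiplicities (the geometric multiplicity of λ is n − rank(A − λI), which equals the number of Jordan blocks for λ):
  λ = 2: algebraic multiplicity = 5, geometric multiplicity = 4

Determining the block sizes for each eigenvalue:
  λ = 2: 4 blocks summing to 5 forces exactly one block of size 2 and the rest size 1 → block sizes [2, 1, 1, 1]

Assembling the blocks gives a Jordan form
J =
  [2, 1, 0, 0, 0]
  [0, 2, 0, 0, 0]
  [0, 0, 2, 0, 0]
  [0, 0, 0, 2, 0]
  [0, 0, 0, 0, 2]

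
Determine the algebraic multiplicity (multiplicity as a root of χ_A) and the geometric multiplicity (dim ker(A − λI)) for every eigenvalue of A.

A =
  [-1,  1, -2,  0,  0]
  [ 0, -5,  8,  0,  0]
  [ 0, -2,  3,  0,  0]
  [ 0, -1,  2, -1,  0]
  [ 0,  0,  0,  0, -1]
λ = -1: alg = 5, geom = 4

Step 1 — factor the characteristic polynomial to read off the algebraic multiplicities:
  χ_A(x) = (x + 1)^5

Step 2 — compute geometric multiplicities via the rank-nullity identity g(λ) = n − rank(A − λI):
  rank(A − (-1)·I) = 1, so dim ker(A − (-1)·I) = n − 1 = 4

Summary:
  λ = -1: algebraic multiplicity = 5, geometric multiplicity = 4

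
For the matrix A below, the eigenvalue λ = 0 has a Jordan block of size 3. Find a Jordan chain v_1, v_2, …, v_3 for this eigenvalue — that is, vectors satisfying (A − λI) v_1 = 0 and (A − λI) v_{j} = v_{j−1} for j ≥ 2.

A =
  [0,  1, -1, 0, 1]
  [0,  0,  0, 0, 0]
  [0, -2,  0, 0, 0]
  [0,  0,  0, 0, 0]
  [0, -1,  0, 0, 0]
A Jordan chain for λ = 0 of length 3:
v_1 = (1, 0, 0, 0, 0)ᵀ
v_2 = (1, 0, -2, 0, -1)ᵀ
v_3 = (0, 1, 0, 0, 0)ᵀ

Let N = A − (0)·I. We want v_3 with N^3 v_3 = 0 but N^2 v_3 ≠ 0; then v_{j-1} := N · v_j for j = 3, …, 2.

Pick v_3 = (0, 1, 0, 0, 0)ᵀ.
Then v_2 = N · v_3 = (1, 0, -2, 0, -1)ᵀ.
Then v_1 = N · v_2 = (1, 0, 0, 0, 0)ᵀ.

Sanity check: (A − (0)·I) v_1 = (0, 0, 0, 0, 0)ᵀ = 0. ✓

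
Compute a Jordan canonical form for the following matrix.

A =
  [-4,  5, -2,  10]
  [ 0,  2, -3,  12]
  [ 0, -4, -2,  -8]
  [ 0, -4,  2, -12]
J_3(-4) ⊕ J_1(-4)

The characteristic polynomial is
  det(x·I − A) = x^4 + 16*x^3 + 96*x^2 + 256*x + 256 = (x + 4)^4

Eigenvalues and multiplicities (the geometric multiplicity of λ is n − rank(A − λI), which equals the number of Jordan blocks for λ):
  λ = -4: algebraic multiplicity = 4, geometric multiplicity = 2

Determining the block sizes for each eigenvalue:
  λ = -4: with am = 4 and gm = 2, the partition is not yet determined (e.g. several partitions of 4 into 2 parts exist). Let N = A − (-4)·I. Computing rank(N^1) = 2, rank(N^2) = 1, rank(N^3) = 0; the number of blocks of size ≥ j is rank(N^{j−1}) − rank(N^j), giving [2, 1, 1]. So we have 1 block(s) of size 3, 1 block(s) of size 1 → block sizes [3, 1]

Assembling the blocks gives a Jordan form
J =
  [-4,  1,  0,  0]
  [ 0, -4,  1,  0]
  [ 0,  0, -4,  0]
  [ 0,  0,  0, -4]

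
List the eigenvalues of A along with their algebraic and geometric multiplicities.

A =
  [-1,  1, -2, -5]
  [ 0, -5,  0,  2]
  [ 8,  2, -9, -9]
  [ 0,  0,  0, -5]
λ = -5: alg = 4, geom = 2

Step 1 — factor the characteristic polynomial to read off the algebraic multiplicities:
  χ_A(x) = (x + 5)^4

Step 2 — compute geometric multiplicities via the rank-nullity identity g(λ) = n − rank(A − λI):
  rank(A − (-5)·I) = 2, so dim ker(A − (-5)·I) = n − 2 = 2

Summary:
  λ = -5: algebraic multiplicity = 4, geometric multiplicity = 2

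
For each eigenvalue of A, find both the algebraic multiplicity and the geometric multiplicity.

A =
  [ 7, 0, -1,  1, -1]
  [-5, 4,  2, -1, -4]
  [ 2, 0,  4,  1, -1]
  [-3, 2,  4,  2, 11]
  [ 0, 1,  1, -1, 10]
λ = 5: alg = 3, geom = 1; λ = 6: alg = 2, geom = 1

Step 1 — factor the characteristic polynomial to read off the algebraic multiplicities:
  χ_A(x) = (x - 6)^2*(x - 5)^3

Step 2 — compute geometric multiplicities via the rank-nullity identity g(λ) = n − rank(A − λI):
  rank(A − (5)·I) = 4, so dim ker(A − (5)·I) = n − 4 = 1
  rank(A − (6)·I) = 4, so dim ker(A − (6)·I) = n − 4 = 1

Summary:
  λ = 5: algebraic multiplicity = 3, geometric multiplicity = 1
  λ = 6: algebraic multiplicity = 2, geometric multiplicity = 1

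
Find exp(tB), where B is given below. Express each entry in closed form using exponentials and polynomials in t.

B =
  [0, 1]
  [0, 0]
e^{tB} =
  [1, t]
  [0, 1]

Strategy: write B = P · J · P⁻¹ where J is a Jordan canonical form, so e^{tB} = P · e^{tJ} · P⁻¹, and e^{tJ} can be computed block-by-block.

B has Jordan form
J =
  [0, 1]
  [0, 0]
(up to reordering of blocks).

Per-block formulas:
  For a 2×2 Jordan block J_2(0): exp(t · J_2(0)) = e^(0t)·(I + t·N), where N is the 2×2 nilpotent shift.

After assembling e^{tJ} and conjugating by P, we get:

e^{tB} =
  [1, t]
  [0, 1]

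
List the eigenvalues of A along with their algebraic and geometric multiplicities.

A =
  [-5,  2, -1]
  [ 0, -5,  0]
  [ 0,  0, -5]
λ = -5: alg = 3, geom = 2

Step 1 — factor the characteristic polynomial to read off the algebraic multiplicities:
  χ_A(x) = (x + 5)^3

Step 2 — compute geometric multiplicities via the rank-nullity identity g(λ) = n − rank(A − λI):
  rank(A − (-5)·I) = 1, so dim ker(A − (-5)·I) = n − 1 = 2

Summary:
  λ = -5: algebraic multiplicity = 3, geometric multiplicity = 2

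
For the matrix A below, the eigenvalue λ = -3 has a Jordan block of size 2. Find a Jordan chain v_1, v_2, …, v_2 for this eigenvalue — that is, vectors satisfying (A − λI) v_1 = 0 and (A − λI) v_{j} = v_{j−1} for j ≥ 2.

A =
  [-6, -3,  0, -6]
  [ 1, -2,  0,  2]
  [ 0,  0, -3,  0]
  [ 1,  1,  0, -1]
A Jordan chain for λ = -3 of length 2:
v_1 = (-3, 1, 0, 1)ᵀ
v_2 = (1, 0, 0, 0)ᵀ

Let N = A − (-3)·I. We want v_2 with N^2 v_2 = 0 but N^1 v_2 ≠ 0; then v_{j-1} := N · v_j for j = 2, …, 2.

Pick v_2 = (1, 0, 0, 0)ᵀ.
Then v_1 = N · v_2 = (-3, 1, 0, 1)ᵀ.

Sanity check: (A − (-3)·I) v_1 = (0, 0, 0, 0)ᵀ = 0. ✓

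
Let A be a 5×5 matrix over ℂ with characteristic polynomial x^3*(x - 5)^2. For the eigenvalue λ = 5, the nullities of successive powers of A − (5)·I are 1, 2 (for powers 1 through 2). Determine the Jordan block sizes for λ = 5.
Block sizes for λ = 5: [2]

From the dimensions of kernels of powers, the number of Jordan blocks of size at least j is d_j − d_{j−1} where d_j = dim ker(N^j) (with d_0 = 0). Computing the differences gives [1, 1].
The number of blocks of size exactly k is (#blocks of size ≥ k) − (#blocks of size ≥ k + 1), so the partition is: 1 block(s) of size 2.
In nonincreasing order the block sizes are [2].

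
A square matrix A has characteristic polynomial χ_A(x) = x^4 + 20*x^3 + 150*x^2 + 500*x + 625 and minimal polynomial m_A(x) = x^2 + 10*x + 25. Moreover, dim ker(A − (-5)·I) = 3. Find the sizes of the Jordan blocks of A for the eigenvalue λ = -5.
Block sizes for λ = -5: [2, 1, 1]

Step 1 — from the characteristic polynomial, algebraic multiplicity of λ = -5 is 4. From dim ker(A − (-5)·I) = 3, there are exactly 3 Jordan blocks for λ = -5.
Step 2 — from the minimal polynomial, the factor (x + 5)^2 tells us the largest block for λ = -5 has size 2.
Step 3 — with total size 4, 3 blocks, and largest block 2, the block sizes (in nonincreasing order) are [2, 1, 1].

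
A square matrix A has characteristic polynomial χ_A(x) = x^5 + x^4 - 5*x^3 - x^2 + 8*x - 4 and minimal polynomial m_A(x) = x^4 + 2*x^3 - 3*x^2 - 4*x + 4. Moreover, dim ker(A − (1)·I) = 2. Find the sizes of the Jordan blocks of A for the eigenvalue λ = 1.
Block sizes for λ = 1: [2, 1]

Step 1 — from the characteristic polynomial, algebraic multiplicity of λ = 1 is 3. From dim ker(A − (1)·I) = 2, there are exactly 2 Jordan blocks for λ = 1.
Step 2 — from the minimal polynomial, the factor (x − 1)^2 tells us the largest block for λ = 1 has size 2.
Step 3 — with total size 3, 2 blocks, and largest block 2, the block sizes (in nonincreasing order) are [2, 1].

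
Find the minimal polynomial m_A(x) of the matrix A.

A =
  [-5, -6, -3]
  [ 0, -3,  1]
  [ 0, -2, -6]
x^2 + 9*x + 20

The characteristic polynomial is χ_A(x) = (x + 4)*(x + 5)^2, so the eigenvalues are known. The minimal polynomial is
  m_A(x) = Π_λ (x − λ)^{k_λ}
where k_λ is the size of the *largest* Jordan block for λ (equivalently, the smallest k with (A − λI)^k v = 0 for every generalised eigenvector v of λ).

  λ = -5: largest Jordan block has size 1, contributing (x + 5)
  λ = -4: largest Jordan block has size 1, contributing (x + 4)

So m_A(x) = (x + 4)*(x + 5) = x^2 + 9*x + 20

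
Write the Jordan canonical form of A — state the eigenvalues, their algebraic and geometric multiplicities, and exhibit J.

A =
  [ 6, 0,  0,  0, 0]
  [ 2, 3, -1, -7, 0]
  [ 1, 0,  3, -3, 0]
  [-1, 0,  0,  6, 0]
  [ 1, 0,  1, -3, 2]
J_1(2) ⊕ J_2(3) ⊕ J_2(6)

The characteristic polynomial is
  det(x·I − A) = x^5 - 20*x^4 + 153*x^3 - 558*x^2 + 972*x - 648 = (x - 6)^2*(x - 3)^2*(x - 2)

Eigenvalues and multiplicities (the geometric multiplicity of λ is n − rank(A − λI), which equals the number of Jordan blocks for λ):
  λ = 2: algebraic multiplicity = 1, geometric multiplicity = 1
  λ = 3: algebraic multiplicity = 2, geometric multiplicity = 1
  λ = 6: algebraic multiplicity = 2, geometric multiplicity = 1

Determining the block sizes for each eigenvalue:
  λ = 2: one block (gm = 1), so the single block has size am = 1 → block sizes [1]
  λ = 3: one block (gm = 1), so the single block has size am = 2 → block sizes [2]
  λ = 6: one block (gm = 1), so the single block has size am = 2 → block sizes [2]

Assembling the blocks gives a Jordan form
J =
  [2, 0, 0, 0, 0]
  [0, 3, 1, 0, 0]
  [0, 0, 3, 0, 0]
  [0, 0, 0, 6, 1]
  [0, 0, 0, 0, 6]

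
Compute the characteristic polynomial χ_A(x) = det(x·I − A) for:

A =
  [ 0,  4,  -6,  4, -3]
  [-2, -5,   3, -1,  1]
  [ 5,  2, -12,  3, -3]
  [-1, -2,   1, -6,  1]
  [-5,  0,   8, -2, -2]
x^5 + 25*x^4 + 250*x^3 + 1250*x^2 + 3125*x + 3125

Expanding det(x·I − A) (e.g. by cofactor expansion or by noting that A is similar to its Jordan form J, which has the same characteristic polynomial as A) gives
  χ_A(x) = x^5 + 25*x^4 + 250*x^3 + 1250*x^2 + 3125*x + 3125
which factors as (x + 5)^5. The eigenvalues (with algebraic multiplicities) are λ = -5 with multiplicity 5.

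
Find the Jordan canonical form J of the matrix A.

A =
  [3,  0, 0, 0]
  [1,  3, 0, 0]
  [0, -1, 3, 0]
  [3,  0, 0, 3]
J_3(3) ⊕ J_1(3)

The characteristic polynomial is
  det(x·I − A) = x^4 - 12*x^3 + 54*x^2 - 108*x + 81 = (x - 3)^4

Eigenvalues and multiplicities (the geometric multiplicity of λ is n − rank(A − λI), which equals the number of Jordan blocks for λ):
  λ = 3: algebraic multiplicity = 4, geometric multiplicity = 2

Determining the block sizes for each eigenvalue:
  λ = 3: with am = 4 and gm = 2, the partition is not yet determined (e.g. several partitions of 4 into 2 parts exist). Let N = A − (3)·I. Computing rank(N^1) = 2, rank(N^2) = 1, rank(N^3) = 0; the number of blocks of size ≥ j is rank(N^{j−1}) − rank(N^j), giving [2, 1, 1]. So we have 1 block(s) of size 3, 1 block(s) of size 1 → block sizes [3, 1]

Assembling the blocks gives a Jordan form
J =
  [3, 1, 0, 0]
  [0, 3, 1, 0]
  [0, 0, 3, 0]
  [0, 0, 0, 3]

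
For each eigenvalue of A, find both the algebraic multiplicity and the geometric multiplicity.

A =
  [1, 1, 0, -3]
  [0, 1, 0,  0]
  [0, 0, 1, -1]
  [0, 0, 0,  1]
λ = 1: alg = 4, geom = 2

Step 1 — factor the characteristic polynomial to read off the algebraic multiplicities:
  χ_A(x) = (x - 1)^4

Step 2 — compute geometric multiplicities via the rank-nullity identity g(λ) = n − rank(A − λI):
  rank(A − (1)·I) = 2, so dim ker(A − (1)·I) = n − 2 = 2

Summary:
  λ = 1: algebraic multiplicity = 4, geometric multiplicity = 2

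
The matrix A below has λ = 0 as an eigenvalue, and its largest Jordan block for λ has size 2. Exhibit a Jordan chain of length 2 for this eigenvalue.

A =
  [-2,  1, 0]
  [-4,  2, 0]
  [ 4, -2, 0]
A Jordan chain for λ = 0 of length 2:
v_1 = (-2, -4, 4)ᵀ
v_2 = (1, 0, 0)ᵀ

Let N = A − (0)·I. We want v_2 with N^2 v_2 = 0 but N^1 v_2 ≠ 0; then v_{j-1} := N · v_j for j = 2, …, 2.

Pick v_2 = (1, 0, 0)ᵀ.
Then v_1 = N · v_2 = (-2, -4, 4)ᵀ.

Sanity check: (A − (0)·I) v_1 = (0, 0, 0)ᵀ = 0. ✓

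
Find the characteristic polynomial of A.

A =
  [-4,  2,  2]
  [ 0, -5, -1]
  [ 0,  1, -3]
x^3 + 12*x^2 + 48*x + 64

Expanding det(x·I − A) (e.g. by cofactor expansion or by noting that A is similar to its Jordan form J, which has the same characteristic polynomial as A) gives
  χ_A(x) = x^3 + 12*x^2 + 48*x + 64
which factors as (x + 4)^3. The eigenvalues (with algebraic multiplicities) are λ = -4 with multiplicity 3.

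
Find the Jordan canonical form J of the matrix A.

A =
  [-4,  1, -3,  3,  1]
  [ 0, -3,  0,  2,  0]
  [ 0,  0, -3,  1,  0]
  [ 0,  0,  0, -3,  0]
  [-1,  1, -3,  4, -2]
J_2(-3) ⊕ J_2(-3) ⊕ J_1(-3)

The characteristic polynomial is
  det(x·I − A) = x^5 + 15*x^4 + 90*x^3 + 270*x^2 + 405*x + 243 = (x + 3)^5

Eigenvalues and multiplicities (the geometric multiplicity of λ is n − rank(A − λI), which equals the number of Jordan blocks for λ):
  λ = -3: algebraic multiplicity = 5, geometric multiplicity = 3

Determining the block sizes for each eigenvalue:
  λ = -3: with am = 5 and gm = 3, the partition is not yet determined (e.g. several partitions of 5 into 3 parts exist). Let N = A − (-3)·I. Computing rank(N^1) = 2, rank(N^2) = 0; the number of blocks of size ≥ j is rank(N^{j−1}) − rank(N^j), giving [3, 2]. So we have 2 block(s) of size 2, 1 block(s) of size 1 → block sizes [2, 2, 1]

Assembling the blocks gives a Jordan form
J =
  [-3,  1,  0,  0,  0]
  [ 0, -3,  0,  0,  0]
  [ 0,  0, -3,  1,  0]
  [ 0,  0,  0, -3,  0]
  [ 0,  0,  0,  0, -3]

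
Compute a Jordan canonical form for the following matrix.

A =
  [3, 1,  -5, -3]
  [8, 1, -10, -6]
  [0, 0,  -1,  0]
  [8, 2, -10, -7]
J_2(-1) ⊕ J_1(-1) ⊕ J_1(-1)

The characteristic polynomial is
  det(x·I − A) = x^4 + 4*x^3 + 6*x^2 + 4*x + 1 = (x + 1)^4

Eigenvalues and multiplicities (the geometric multiplicity of λ is n − rank(A − λI), which equals the number of Jordan blocks for λ):
  λ = -1: algebraic multiplicity = 4, geometric multiplicity = 3

Determining the block sizes for each eigenvalue:
  λ = -1: 3 blocks summing to 4 forces exactly one block of size 2 and the rest size 1 → block sizes [2, 1, 1]

Assembling the blocks gives a Jordan form
J =
  [-1,  1,  0,  0]
  [ 0, -1,  0,  0]
  [ 0,  0, -1,  0]
  [ 0,  0,  0, -1]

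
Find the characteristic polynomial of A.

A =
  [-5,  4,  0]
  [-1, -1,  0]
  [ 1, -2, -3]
x^3 + 9*x^2 + 27*x + 27

Expanding det(x·I − A) (e.g. by cofactor expansion or by noting that A is similar to its Jordan form J, which has the same characteristic polynomial as A) gives
  χ_A(x) = x^3 + 9*x^2 + 27*x + 27
which factors as (x + 3)^3. The eigenvalues (with algebraic multiplicities) are λ = -3 with multiplicity 3.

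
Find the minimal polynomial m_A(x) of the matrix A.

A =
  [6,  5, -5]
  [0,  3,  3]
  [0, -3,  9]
x^2 - 12*x + 36

The characteristic polynomial is χ_A(x) = (x - 6)^3, so the eigenvalues are known. The minimal polynomial is
  m_A(x) = Π_λ (x − λ)^{k_λ}
where k_λ is the size of the *largest* Jordan block for λ (equivalently, the smallest k with (A − λI)^k v = 0 for every generalised eigenvector v of λ).

  λ = 6: largest Jordan block has size 2, contributing (x − 6)^2

So m_A(x) = (x - 6)^2 = x^2 - 12*x + 36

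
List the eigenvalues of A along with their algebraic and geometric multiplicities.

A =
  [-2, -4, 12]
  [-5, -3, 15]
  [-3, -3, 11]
λ = 2: alg = 3, geom = 2

Step 1 — factor the characteristic polynomial to read off the algebraic multiplicities:
  χ_A(x) = (x - 2)^3

Step 2 — compute geometric multiplicities via the rank-nullity identity g(λ) = n − rank(A − λI):
  rank(A − (2)·I) = 1, so dim ker(A − (2)·I) = n − 1 = 2

Summary:
  λ = 2: algebraic multiplicity = 3, geometric multiplicity = 2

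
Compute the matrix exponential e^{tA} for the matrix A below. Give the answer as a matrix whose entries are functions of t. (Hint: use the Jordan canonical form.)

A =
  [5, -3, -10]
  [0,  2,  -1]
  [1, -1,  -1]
e^{tA} =
  [-t^2*exp(2*t)/2 + 3*t*exp(2*t) + exp(2*t), t^2*exp(2*t)/2 - 3*t*exp(2*t), 3*t^2*exp(2*t)/2 - 10*t*exp(2*t)]
  [-t^2*exp(2*t)/2, t^2*exp(2*t)/2 + exp(2*t), 3*t^2*exp(2*t)/2 - t*exp(2*t)]
  [t*exp(2*t), -t*exp(2*t), -3*t*exp(2*t) + exp(2*t)]

Strategy: write A = P · J · P⁻¹ where J is a Jordan canonical form, so e^{tA} = P · e^{tJ} · P⁻¹, and e^{tJ} can be computed block-by-block.

A has Jordan form
J =
  [2, 1, 0]
  [0, 2, 1]
  [0, 0, 2]
(up to reordering of blocks).

Per-block formulas:
  For a 3×3 Jordan block J_3(2): exp(t · J_3(2)) = e^(2t)·(I + t·N + (t^2/2)·N^2), where N is the 3×3 nilpotent shift.

After assembling e^{tJ} and conjugating by P, we get:

e^{tA} =
  [-t^2*exp(2*t)/2 + 3*t*exp(2*t) + exp(2*t), t^2*exp(2*t)/2 - 3*t*exp(2*t), 3*t^2*exp(2*t)/2 - 10*t*exp(2*t)]
  [-t^2*exp(2*t)/2, t^2*exp(2*t)/2 + exp(2*t), 3*t^2*exp(2*t)/2 - t*exp(2*t)]
  [t*exp(2*t), -t*exp(2*t), -3*t*exp(2*t) + exp(2*t)]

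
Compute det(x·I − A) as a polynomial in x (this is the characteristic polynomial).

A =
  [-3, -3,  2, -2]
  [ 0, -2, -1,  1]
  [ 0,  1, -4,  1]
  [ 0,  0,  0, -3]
x^4 + 12*x^3 + 54*x^2 + 108*x + 81

Expanding det(x·I − A) (e.g. by cofactor expansion or by noting that A is similar to its Jordan form J, which has the same characteristic polynomial as A) gives
  χ_A(x) = x^4 + 12*x^3 + 54*x^2 + 108*x + 81
which factors as (x + 3)^4. The eigenvalues (with algebraic multiplicities) are λ = -3 with multiplicity 4.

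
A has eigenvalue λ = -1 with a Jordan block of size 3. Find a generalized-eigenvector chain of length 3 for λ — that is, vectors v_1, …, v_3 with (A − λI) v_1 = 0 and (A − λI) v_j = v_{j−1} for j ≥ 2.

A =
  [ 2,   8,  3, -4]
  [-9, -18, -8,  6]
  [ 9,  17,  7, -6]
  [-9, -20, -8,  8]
A Jordan chain for λ = -1 of length 3:
v_1 = (1, -3, 3, -3)ᵀ
v_2 = (3, -8, 8, -8)ᵀ
v_3 = (0, 0, 1, 0)ᵀ

Let N = A − (-1)·I. We want v_3 with N^3 v_3 = 0 but N^2 v_3 ≠ 0; then v_{j-1} := N · v_j for j = 3, …, 2.

Pick v_3 = (0, 0, 1, 0)ᵀ.
Then v_2 = N · v_3 = (3, -8, 8, -8)ᵀ.
Then v_1 = N · v_2 = (1, -3, 3, -3)ᵀ.

Sanity check: (A − (-1)·I) v_1 = (0, 0, 0, 0)ᵀ = 0. ✓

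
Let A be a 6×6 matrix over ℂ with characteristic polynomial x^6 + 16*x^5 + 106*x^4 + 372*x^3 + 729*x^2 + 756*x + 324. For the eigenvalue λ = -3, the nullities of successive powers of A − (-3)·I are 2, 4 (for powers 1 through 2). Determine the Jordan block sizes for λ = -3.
Block sizes for λ = -3: [2, 2]

From the dimensions of kernels of powers, the number of Jordan blocks of size at least j is d_j − d_{j−1} where d_j = dim ker(N^j) (with d_0 = 0). Computing the differences gives [2, 2].
The number of blocks of size exactly k is (#blocks of size ≥ k) − (#blocks of size ≥ k + 1), so the partition is: 2 block(s) of size 2.
In nonincreasing order the block sizes are [2, 2].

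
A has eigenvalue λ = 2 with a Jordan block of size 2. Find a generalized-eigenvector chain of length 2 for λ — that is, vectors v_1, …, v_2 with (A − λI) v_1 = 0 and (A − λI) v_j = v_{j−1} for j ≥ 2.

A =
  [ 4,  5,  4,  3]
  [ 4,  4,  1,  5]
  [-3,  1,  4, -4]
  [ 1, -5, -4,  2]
A Jordan chain for λ = 2 of length 2:
v_1 = (1, 1, -1, -1)ᵀ
v_2 = (0, 1, -1, 0)ᵀ

Let N = A − (2)·I. We want v_2 with N^2 v_2 = 0 but N^1 v_2 ≠ 0; then v_{j-1} := N · v_j for j = 2, …, 2.

Pick v_2 = (0, 1, -1, 0)ᵀ.
Then v_1 = N · v_2 = (1, 1, -1, -1)ᵀ.

Sanity check: (A − (2)·I) v_1 = (0, 0, 0, 0)ᵀ = 0. ✓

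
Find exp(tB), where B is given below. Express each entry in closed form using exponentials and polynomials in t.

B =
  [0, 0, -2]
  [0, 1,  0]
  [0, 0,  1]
e^{tB} =
  [1, 0, 2 - 2*exp(t)]
  [0, exp(t), 0]
  [0, 0, exp(t)]

Strategy: write B = P · J · P⁻¹ where J is a Jordan canonical form, so e^{tB} = P · e^{tJ} · P⁻¹, and e^{tJ} can be computed block-by-block.

B has Jordan form
J =
  [0, 0, 0]
  [0, 1, 0]
  [0, 0, 1]
(up to reordering of blocks).

Per-block formulas:
  For a 1×1 block at λ = 1: exp(t · [1]) = [e^(1t)].
  For a 1×1 block at λ = 0: exp(t · [0]) = [e^(0t)].

After assembling e^{tJ} and conjugating by P, we get:

e^{tB} =
  [1, 0, 2 - 2*exp(t)]
  [0, exp(t), 0]
  [0, 0, exp(t)]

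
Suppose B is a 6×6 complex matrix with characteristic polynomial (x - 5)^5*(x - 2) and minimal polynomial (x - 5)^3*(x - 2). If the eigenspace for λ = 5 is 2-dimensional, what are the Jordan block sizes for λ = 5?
Block sizes for λ = 5: [3, 2]

Step 1 — from the characteristic polynomial, algebraic multiplicity of λ = 5 is 5. From dim ker(B − (5)·I) = 2, there are exactly 2 Jordan blocks for λ = 5.
Step 2 — from the minimal polynomial, the factor (x − 5)^3 tells us the largest block for λ = 5 has size 3.
Step 3 — with total size 5, 2 blocks, and largest block 3, the block sizes (in nonincreasing order) are [3, 2].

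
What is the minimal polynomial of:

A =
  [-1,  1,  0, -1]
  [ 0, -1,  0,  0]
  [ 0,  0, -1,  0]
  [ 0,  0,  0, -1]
x^2 + 2*x + 1

The characteristic polynomial is χ_A(x) = (x + 1)^4, so the eigenvalues are known. The minimal polynomial is
  m_A(x) = Π_λ (x − λ)^{k_λ}
where k_λ is the size of the *largest* Jordan block for λ (equivalently, the smallest k with (A − λI)^k v = 0 for every generalised eigenvector v of λ).

  λ = -1: largest Jordan block has size 2, contributing (x + 1)^2

So m_A(x) = (x + 1)^2 = x^2 + 2*x + 1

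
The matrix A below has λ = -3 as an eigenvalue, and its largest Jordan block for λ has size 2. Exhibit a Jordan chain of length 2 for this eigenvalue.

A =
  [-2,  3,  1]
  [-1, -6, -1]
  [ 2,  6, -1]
A Jordan chain for λ = -3 of length 2:
v_1 = (1, -1, 2)ᵀ
v_2 = (1, 0, 0)ᵀ

Let N = A − (-3)·I. We want v_2 with N^2 v_2 = 0 but N^1 v_2 ≠ 0; then v_{j-1} := N · v_j for j = 2, …, 2.

Pick v_2 = (1, 0, 0)ᵀ.
Then v_1 = N · v_2 = (1, -1, 2)ᵀ.

Sanity check: (A − (-3)·I) v_1 = (0, 0, 0)ᵀ = 0. ✓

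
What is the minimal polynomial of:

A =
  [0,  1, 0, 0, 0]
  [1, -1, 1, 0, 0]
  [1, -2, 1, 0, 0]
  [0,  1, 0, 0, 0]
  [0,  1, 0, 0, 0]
x^3

The characteristic polynomial is χ_A(x) = x^5, so the eigenvalues are known. The minimal polynomial is
  m_A(x) = Π_λ (x − λ)^{k_λ}
where k_λ is the size of the *largest* Jordan block for λ (equivalently, the smallest k with (A − λI)^k v = 0 for every generalised eigenvector v of λ).

  λ = 0: largest Jordan block has size 3, contributing (x − 0)^3

So m_A(x) = x^3 = x^3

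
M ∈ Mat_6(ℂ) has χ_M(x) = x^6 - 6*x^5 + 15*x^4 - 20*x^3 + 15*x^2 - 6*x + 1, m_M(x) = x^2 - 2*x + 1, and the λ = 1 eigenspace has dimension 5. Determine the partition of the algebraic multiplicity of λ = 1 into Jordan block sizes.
Block sizes for λ = 1: [2, 1, 1, 1, 1]

Step 1 — from the characteristic polynomial, algebraic multiplicity of λ = 1 is 6. From dim ker(M − (1)·I) = 5, there are exactly 5 Jordan blocks for λ = 1.
Step 2 — from the minimal polynomial, the factor (x − 1)^2 tells us the largest block for λ = 1 has size 2.
Step 3 — with total size 6, 5 blocks, and largest block 2, the block sizes (in nonincreasing order) are [2, 1, 1, 1, 1].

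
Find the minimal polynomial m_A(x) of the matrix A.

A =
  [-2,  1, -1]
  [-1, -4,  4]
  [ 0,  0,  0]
x^3 + 6*x^2 + 9*x

The characteristic polynomial is χ_A(x) = x*(x + 3)^2, so the eigenvalues are known. The minimal polynomial is
  m_A(x) = Π_λ (x − λ)^{k_λ}
where k_λ is the size of the *largest* Jordan block for λ (equivalently, the smallest k with (A − λI)^k v = 0 for every generalised eigenvector v of λ).

  λ = -3: largest Jordan block has size 2, contributing (x + 3)^2
  λ = 0: largest Jordan block has size 1, contributing (x − 0)

So m_A(x) = x*(x + 3)^2 = x^3 + 6*x^2 + 9*x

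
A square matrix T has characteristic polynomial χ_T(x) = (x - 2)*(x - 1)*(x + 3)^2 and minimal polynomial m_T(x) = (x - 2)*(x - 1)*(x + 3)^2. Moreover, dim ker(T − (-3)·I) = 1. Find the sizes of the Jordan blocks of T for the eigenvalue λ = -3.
Block sizes for λ = -3: [2]

Step 1 — from the characteristic polynomial, algebraic multiplicity of λ = -3 is 2. From dim ker(T − (-3)·I) = 1, there are exactly 1 Jordan blocks for λ = -3.
Step 2 — from the minimal polynomial, the factor (x + 3)^2 tells us the largest block for λ = -3 has size 2.
Step 3 — with total size 2, 1 blocks, and largest block 2, the block sizes (in nonincreasing order) are [2].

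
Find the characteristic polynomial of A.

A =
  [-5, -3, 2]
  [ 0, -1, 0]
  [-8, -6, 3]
x^3 + 3*x^2 + 3*x + 1

Expanding det(x·I − A) (e.g. by cofactor expansion or by noting that A is similar to its Jordan form J, which has the same characteristic polynomial as A) gives
  χ_A(x) = x^3 + 3*x^2 + 3*x + 1
which factors as (x + 1)^3. The eigenvalues (with algebraic multiplicities) are λ = -1 with multiplicity 3.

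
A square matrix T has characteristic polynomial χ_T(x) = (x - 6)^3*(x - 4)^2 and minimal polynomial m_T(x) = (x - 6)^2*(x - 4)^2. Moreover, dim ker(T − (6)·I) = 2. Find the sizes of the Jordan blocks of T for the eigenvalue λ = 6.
Block sizes for λ = 6: [2, 1]

Step 1 — from the characteristic polynomial, algebraic multiplicity of λ = 6 is 3. From dim ker(T − (6)·I) = 2, there are exactly 2 Jordan blocks for λ = 6.
Step 2 — from the minimal polynomial, the factor (x − 6)^2 tells us the largest block for λ = 6 has size 2.
Step 3 — with total size 3, 2 blocks, and largest block 2, the block sizes (in nonincreasing order) are [2, 1].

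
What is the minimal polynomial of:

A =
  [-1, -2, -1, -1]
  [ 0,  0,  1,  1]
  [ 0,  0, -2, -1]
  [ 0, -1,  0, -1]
x^3 + 3*x^2 + 3*x + 1

The characteristic polynomial is χ_A(x) = (x + 1)^4, so the eigenvalues are known. The minimal polynomial is
  m_A(x) = Π_λ (x − λ)^{k_λ}
where k_λ is the size of the *largest* Jordan block for λ (equivalently, the smallest k with (A − λI)^k v = 0 for every generalised eigenvector v of λ).

  λ = -1: largest Jordan block has size 3, contributing (x + 1)^3

So m_A(x) = (x + 1)^3 = x^3 + 3*x^2 + 3*x + 1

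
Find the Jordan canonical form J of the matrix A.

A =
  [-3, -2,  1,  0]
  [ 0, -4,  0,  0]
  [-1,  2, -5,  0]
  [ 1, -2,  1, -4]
J_2(-4) ⊕ J_1(-4) ⊕ J_1(-4)

The characteristic polynomial is
  det(x·I − A) = x^4 + 16*x^3 + 96*x^2 + 256*x + 256 = (x + 4)^4

Eigenvalues and multiplicities (the geometric multiplicity of λ is n − rank(A − λI), which equals the number of Jordan blocks for λ):
  λ = -4: algebraic multiplicity = 4, geometric multiplicity = 3

Determining the block sizes for each eigenvalue:
  λ = -4: 3 blocks summing to 4 forces exactly one block of size 2 and the rest size 1 → block sizes [2, 1, 1]

Assembling the blocks gives a Jordan form
J =
  [-4,  1,  0,  0]
  [ 0, -4,  0,  0]
  [ 0,  0, -4,  0]
  [ 0,  0,  0, -4]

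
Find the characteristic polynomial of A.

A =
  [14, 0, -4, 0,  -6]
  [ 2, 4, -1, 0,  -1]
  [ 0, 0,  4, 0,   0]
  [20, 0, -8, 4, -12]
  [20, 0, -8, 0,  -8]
x^5 - 18*x^4 + 128*x^3 - 448*x^2 + 768*x - 512

Expanding det(x·I − A) (e.g. by cofactor expansion or by noting that A is similar to its Jordan form J, which has the same characteristic polynomial as A) gives
  χ_A(x) = x^5 - 18*x^4 + 128*x^3 - 448*x^2 + 768*x - 512
which factors as (x - 4)^4*(x - 2). The eigenvalues (with algebraic multiplicities) are λ = 2 with multiplicity 1, λ = 4 with multiplicity 4.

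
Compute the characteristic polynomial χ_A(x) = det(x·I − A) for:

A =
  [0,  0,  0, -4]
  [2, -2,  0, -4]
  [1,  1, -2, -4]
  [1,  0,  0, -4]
x^4 + 8*x^3 + 24*x^2 + 32*x + 16

Expanding det(x·I − A) (e.g. by cofactor expansion or by noting that A is similar to its Jordan form J, which has the same characteristic polynomial as A) gives
  χ_A(x) = x^4 + 8*x^3 + 24*x^2 + 32*x + 16
which factors as (x + 2)^4. The eigenvalues (with algebraic multiplicities) are λ = -2 with multiplicity 4.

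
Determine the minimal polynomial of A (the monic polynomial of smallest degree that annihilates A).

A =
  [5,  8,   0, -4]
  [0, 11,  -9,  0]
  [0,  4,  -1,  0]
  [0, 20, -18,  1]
x^3 - 11*x^2 + 35*x - 25

The characteristic polynomial is χ_A(x) = (x - 5)^3*(x - 1), so the eigenvalues are known. The minimal polynomial is
  m_A(x) = Π_λ (x − λ)^{k_λ}
where k_λ is the size of the *largest* Jordan block for λ (equivalently, the smallest k with (A − λI)^k v = 0 for every generalised eigenvector v of λ).

  λ = 1: largest Jordan block has size 1, contributing (x − 1)
  λ = 5: largest Jordan block has size 2, contributing (x − 5)^2

So m_A(x) = (x - 5)^2*(x - 1) = x^3 - 11*x^2 + 35*x - 25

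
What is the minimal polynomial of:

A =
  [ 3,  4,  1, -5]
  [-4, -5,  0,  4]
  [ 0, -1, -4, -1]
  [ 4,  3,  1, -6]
x^2 + 6*x + 9

The characteristic polynomial is χ_A(x) = (x + 3)^4, so the eigenvalues are known. The minimal polynomial is
  m_A(x) = Π_λ (x − λ)^{k_λ}
where k_λ is the size of the *largest* Jordan block for λ (equivalently, the smallest k with (A − λI)^k v = 0 for every generalised eigenvector v of λ).

  λ = -3: largest Jordan block has size 2, contributing (x + 3)^2

So m_A(x) = (x + 3)^2 = x^2 + 6*x + 9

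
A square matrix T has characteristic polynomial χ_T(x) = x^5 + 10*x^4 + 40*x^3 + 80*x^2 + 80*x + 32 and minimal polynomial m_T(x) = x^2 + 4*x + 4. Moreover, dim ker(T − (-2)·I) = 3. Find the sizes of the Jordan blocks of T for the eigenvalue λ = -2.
Block sizes for λ = -2: [2, 2, 1]

Step 1 — from the characteristic polynomial, algebraic multiplicity of λ = -2 is 5. From dim ker(T − (-2)·I) = 3, there are exactly 3 Jordan blocks for λ = -2.
Step 2 — from the minimal polynomial, the factor (x + 2)^2 tells us the largest block for λ = -2 has size 2.
Step 3 — with total size 5, 3 blocks, and largest block 2, the block sizes (in nonincreasing order) are [2, 2, 1].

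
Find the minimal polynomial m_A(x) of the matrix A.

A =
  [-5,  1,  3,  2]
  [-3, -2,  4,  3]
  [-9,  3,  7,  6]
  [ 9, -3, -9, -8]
x^3 + 6*x^2 + 12*x + 8

The characteristic polynomial is χ_A(x) = (x + 2)^4, so the eigenvalues are known. The minimal polynomial is
  m_A(x) = Π_λ (x − λ)^{k_λ}
where k_λ is the size of the *largest* Jordan block for λ (equivalently, the smallest k with (A − λI)^k v = 0 for every generalised eigenvector v of λ).

  λ = -2: largest Jordan block has size 3, contributing (x + 2)^3

So m_A(x) = (x + 2)^3 = x^3 + 6*x^2 + 12*x + 8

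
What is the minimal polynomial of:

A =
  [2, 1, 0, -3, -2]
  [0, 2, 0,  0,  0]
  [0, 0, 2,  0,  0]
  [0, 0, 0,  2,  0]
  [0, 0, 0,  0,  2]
x^2 - 4*x + 4

The characteristic polynomial is χ_A(x) = (x - 2)^5, so the eigenvalues are known. The minimal polynomial is
  m_A(x) = Π_λ (x − λ)^{k_λ}
where k_λ is the size of the *largest* Jordan block for λ (equivalently, the smallest k with (A − λI)^k v = 0 for every generalised eigenvector v of λ).

  λ = 2: largest Jordan block has size 2, contributing (x − 2)^2

So m_A(x) = (x - 2)^2 = x^2 - 4*x + 4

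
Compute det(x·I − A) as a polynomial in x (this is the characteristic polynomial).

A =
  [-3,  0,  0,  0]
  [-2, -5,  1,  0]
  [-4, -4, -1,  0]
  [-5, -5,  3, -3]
x^4 + 12*x^3 + 54*x^2 + 108*x + 81

Expanding det(x·I − A) (e.g. by cofactor expansion or by noting that A is similar to its Jordan form J, which has the same characteristic polynomial as A) gives
  χ_A(x) = x^4 + 12*x^3 + 54*x^2 + 108*x + 81
which factors as (x + 3)^4. The eigenvalues (with algebraic multiplicities) are λ = -3 with multiplicity 4.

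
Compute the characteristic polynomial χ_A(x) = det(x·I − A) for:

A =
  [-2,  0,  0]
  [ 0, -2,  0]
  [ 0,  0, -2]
x^3 + 6*x^2 + 12*x + 8

Expanding det(x·I − A) (e.g. by cofactor expansion or by noting that A is similar to its Jordan form J, which has the same characteristic polynomial as A) gives
  χ_A(x) = x^3 + 6*x^2 + 12*x + 8
which factors as (x + 2)^3. The eigenvalues (with algebraic multiplicities) are λ = -2 with multiplicity 3.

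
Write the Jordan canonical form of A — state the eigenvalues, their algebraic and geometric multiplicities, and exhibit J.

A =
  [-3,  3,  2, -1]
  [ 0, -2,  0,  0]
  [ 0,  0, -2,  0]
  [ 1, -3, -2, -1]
J_2(-2) ⊕ J_1(-2) ⊕ J_1(-2)

The characteristic polynomial is
  det(x·I − A) = x^4 + 8*x^3 + 24*x^2 + 32*x + 16 = (x + 2)^4

Eigenvalues and multiplicities (the geometric multiplicity of λ is n − rank(A − λI), which equals the number of Jordan blocks for λ):
  λ = -2: algebraic multiplicity = 4, geometric multiplicity = 3

Determining the block sizes for each eigenvalue:
  λ = -2: 3 blocks summing to 4 forces exactly one block of size 2 and the rest size 1 → block sizes [2, 1, 1]

Assembling the blocks gives a Jordan form
J =
  [-2,  1,  0,  0]
  [ 0, -2,  0,  0]
  [ 0,  0, -2,  0]
  [ 0,  0,  0, -2]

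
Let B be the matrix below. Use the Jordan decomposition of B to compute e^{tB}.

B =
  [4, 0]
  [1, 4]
e^{tB} =
  [exp(4*t), 0]
  [t*exp(4*t), exp(4*t)]

Strategy: write B = P · J · P⁻¹ where J is a Jordan canonical form, so e^{tB} = P · e^{tJ} · P⁻¹, and e^{tJ} can be computed block-by-block.

B has Jordan form
J =
  [4, 1]
  [0, 4]
(up to reordering of blocks).

Per-block formulas:
  For a 2×2 Jordan block J_2(4): exp(t · J_2(4)) = e^(4t)·(I + t·N), where N is the 2×2 nilpotent shift.

After assembling e^{tJ} and conjugating by P, we get:

e^{tB} =
  [exp(4*t), 0]
  [t*exp(4*t), exp(4*t)]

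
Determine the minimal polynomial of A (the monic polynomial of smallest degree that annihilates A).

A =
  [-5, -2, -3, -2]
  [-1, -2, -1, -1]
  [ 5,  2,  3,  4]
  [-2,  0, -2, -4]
x^2 + 4*x + 4

The characteristic polynomial is χ_A(x) = (x + 2)^4, so the eigenvalues are known. The minimal polynomial is
  m_A(x) = Π_λ (x − λ)^{k_λ}
where k_λ is the size of the *largest* Jordan block for λ (equivalently, the smallest k with (A − λI)^k v = 0 for every generalised eigenvector v of λ).

  λ = -2: largest Jordan block has size 2, contributing (x + 2)^2

So m_A(x) = (x + 2)^2 = x^2 + 4*x + 4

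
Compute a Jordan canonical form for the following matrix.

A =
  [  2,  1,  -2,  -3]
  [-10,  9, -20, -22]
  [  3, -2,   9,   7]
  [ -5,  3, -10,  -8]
J_2(3) ⊕ J_2(3)

The characteristic polynomial is
  det(x·I − A) = x^4 - 12*x^3 + 54*x^2 - 108*x + 81 = (x - 3)^4

Eigenvalues and multiplicities (the geometric multiplicity of λ is n − rank(A − λI), which equals the number of Jordan blocks for λ):
  λ = 3: algebraic multiplicity = 4, geometric multiplicity = 2

Determining the block sizes for each eigenvalue:
  λ = 3: with am = 4 and gm = 2, the partition is not yet determined (e.g. several partitions of 4 into 2 parts exist). Let N = A − (3)·I. Computing rank(N^1) = 2, rank(N^2) = 0; the number of blocks of size ≥ j is rank(N^{j−1}) − rank(N^j), giving [2, 2]. So we have 2 block(s) of size 2 → block sizes [2, 2]

Assembling the blocks gives a Jordan form
J =
  [3, 1, 0, 0]
  [0, 3, 0, 0]
  [0, 0, 3, 1]
  [0, 0, 0, 3]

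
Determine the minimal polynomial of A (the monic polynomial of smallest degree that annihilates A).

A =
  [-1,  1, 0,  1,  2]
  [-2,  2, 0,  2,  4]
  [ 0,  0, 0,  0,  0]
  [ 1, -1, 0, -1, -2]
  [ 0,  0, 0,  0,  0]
x^2

The characteristic polynomial is χ_A(x) = x^5, so the eigenvalues are known. The minimal polynomial is
  m_A(x) = Π_λ (x − λ)^{k_λ}
where k_λ is the size of the *largest* Jordan block for λ (equivalently, the smallest k with (A − λI)^k v = 0 for every generalised eigenvector v of λ).

  λ = 0: largest Jordan block has size 2, contributing (x − 0)^2

So m_A(x) = x^2 = x^2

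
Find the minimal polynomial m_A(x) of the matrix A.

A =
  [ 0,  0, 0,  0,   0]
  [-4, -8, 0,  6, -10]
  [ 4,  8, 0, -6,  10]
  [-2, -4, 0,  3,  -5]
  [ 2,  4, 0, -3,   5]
x^2

The characteristic polynomial is χ_A(x) = x^5, so the eigenvalues are known. The minimal polynomial is
  m_A(x) = Π_λ (x − λ)^{k_λ}
where k_λ is the size of the *largest* Jordan block for λ (equivalently, the smallest k with (A − λI)^k v = 0 for every generalised eigenvector v of λ).

  λ = 0: largest Jordan block has size 2, contributing (x − 0)^2

So m_A(x) = x^2 = x^2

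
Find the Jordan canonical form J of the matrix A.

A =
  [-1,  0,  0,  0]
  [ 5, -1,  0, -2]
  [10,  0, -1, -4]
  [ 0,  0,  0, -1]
J_2(-1) ⊕ J_1(-1) ⊕ J_1(-1)

The characteristic polynomial is
  det(x·I − A) = x^4 + 4*x^3 + 6*x^2 + 4*x + 1 = (x + 1)^4

Eigenvalues and multiplicities (the geometric multiplicity of λ is n − rank(A − λI), which equals the number of Jordan blocks for λ):
  λ = -1: algebraic multiplicity = 4, geometric multiplicity = 3

Determining the block sizes for each eigenvalue:
  λ = -1: 3 blocks summing to 4 forces exactly one block of size 2 and the rest size 1 → block sizes [2, 1, 1]

Assembling the blocks gives a Jordan form
J =
  [-1,  1,  0,  0]
  [ 0, -1,  0,  0]
  [ 0,  0, -1,  0]
  [ 0,  0,  0, -1]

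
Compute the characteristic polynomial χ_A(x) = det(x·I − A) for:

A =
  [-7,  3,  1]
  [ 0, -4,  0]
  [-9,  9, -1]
x^3 + 12*x^2 + 48*x + 64

Expanding det(x·I − A) (e.g. by cofactor expansion or by noting that A is similar to its Jordan form J, which has the same characteristic polynomial as A) gives
  χ_A(x) = x^3 + 12*x^2 + 48*x + 64
which factors as (x + 4)^3. The eigenvalues (with algebraic multiplicities) are λ = -4 with multiplicity 3.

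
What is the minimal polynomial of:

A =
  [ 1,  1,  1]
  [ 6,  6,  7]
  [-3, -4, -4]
x^3 - 3*x^2 + 3*x - 1

The characteristic polynomial is χ_A(x) = (x - 1)^3, so the eigenvalues are known. The minimal polynomial is
  m_A(x) = Π_λ (x − λ)^{k_λ}
where k_λ is the size of the *largest* Jordan block for λ (equivalently, the smallest k with (A − λI)^k v = 0 for every generalised eigenvector v of λ).

  λ = 1: largest Jordan block has size 3, contributing (x − 1)^3

So m_A(x) = (x - 1)^3 = x^3 - 3*x^2 + 3*x - 1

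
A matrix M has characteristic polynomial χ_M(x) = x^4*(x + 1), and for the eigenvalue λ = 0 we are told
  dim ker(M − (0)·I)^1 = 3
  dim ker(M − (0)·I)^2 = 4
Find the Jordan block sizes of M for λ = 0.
Block sizes for λ = 0: [2, 1, 1]

From the dimensions of kernels of powers, the number of Jordan blocks of size at least j is d_j − d_{j−1} where d_j = dim ker(N^j) (with d_0 = 0). Computing the differences gives [3, 1].
The number of blocks of size exactly k is (#blocks of size ≥ k) − (#blocks of size ≥ k + 1), so the partition is: 2 block(s) of size 1, 1 block(s) of size 2.
In nonincreasing order the block sizes are [2, 1, 1].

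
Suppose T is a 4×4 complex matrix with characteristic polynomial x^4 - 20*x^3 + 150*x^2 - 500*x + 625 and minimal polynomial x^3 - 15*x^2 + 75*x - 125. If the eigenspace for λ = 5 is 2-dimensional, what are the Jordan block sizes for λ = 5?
Block sizes for λ = 5: [3, 1]

Step 1 — from the characteristic polynomial, algebraic multiplicity of λ = 5 is 4. From dim ker(T − (5)·I) = 2, there are exactly 2 Jordan blocks for λ = 5.
Step 2 — from the minimal polynomial, the factor (x − 5)^3 tells us the largest block for λ = 5 has size 3.
Step 3 — with total size 4, 2 blocks, and largest block 3, the block sizes (in nonincreasing order) are [3, 1].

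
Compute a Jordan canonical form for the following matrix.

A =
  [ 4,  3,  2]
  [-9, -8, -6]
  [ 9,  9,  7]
J_2(1) ⊕ J_1(1)

The characteristic polynomial is
  det(x·I − A) = x^3 - 3*x^2 + 3*x - 1 = (x - 1)^3

Eigenvalues and multiplicities (the geometric multiplicity of λ is n − rank(A − λI), which equals the number of Jordan blocks for λ):
  λ = 1: algebraic multiplicity = 3, geometric multiplicity = 2

Determining the block sizes for each eigenvalue:
  λ = 1: 2 blocks summing to 3 forces exactly one block of size 2 and the rest size 1 → block sizes [2, 1]

Assembling the blocks gives a Jordan form
J =
  [1, 1, 0]
  [0, 1, 0]
  [0, 0, 1]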